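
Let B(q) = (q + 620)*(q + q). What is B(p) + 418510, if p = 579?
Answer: 1806952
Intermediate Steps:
B(q) = 2*q*(620 + q) (B(q) = (620 + q)*(2*q) = 2*q*(620 + q))
B(p) + 418510 = 2*579*(620 + 579) + 418510 = 2*579*1199 + 418510 = 1388442 + 418510 = 1806952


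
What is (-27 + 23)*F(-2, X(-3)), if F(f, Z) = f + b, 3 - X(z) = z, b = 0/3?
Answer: 8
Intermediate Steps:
b = 0 (b = 0*(1/3) = 0)
X(z) = 3 - z
F(f, Z) = f (F(f, Z) = f + 0 = f)
(-27 + 23)*F(-2, X(-3)) = (-27 + 23)*(-2) = -4*(-2) = 8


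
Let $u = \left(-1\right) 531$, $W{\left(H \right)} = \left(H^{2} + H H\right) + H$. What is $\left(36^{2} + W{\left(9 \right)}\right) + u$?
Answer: $936$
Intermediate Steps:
$W{\left(H \right)} = H + 2 H^{2}$ ($W{\left(H \right)} = \left(H^{2} + H^{2}\right) + H = 2 H^{2} + H = H + 2 H^{2}$)
$u = -531$
$\left(36^{2} + W{\left(9 \right)}\right) + u = \left(36^{2} + 9 \left(1 + 2 \cdot 9\right)\right) - 531 = \left(1296 + 9 \left(1 + 18\right)\right) - 531 = \left(1296 + 9 \cdot 19\right) - 531 = \left(1296 + 171\right) - 531 = 1467 - 531 = 936$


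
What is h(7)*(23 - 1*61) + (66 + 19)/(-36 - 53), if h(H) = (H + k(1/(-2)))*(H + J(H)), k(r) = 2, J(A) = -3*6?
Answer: 334733/89 ≈ 3761.0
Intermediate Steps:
J(A) = -18
h(H) = (-18 + H)*(2 + H) (h(H) = (H + 2)*(H - 18) = (2 + H)*(-18 + H) = (-18 + H)*(2 + H))
h(7)*(23 - 1*61) + (66 + 19)/(-36 - 53) = (-36 + 7² - 16*7)*(23 - 1*61) + (66 + 19)/(-36 - 53) = (-36 + 49 - 112)*(23 - 61) + 85/(-89) = -99*(-38) + 85*(-1/89) = 3762 - 85/89 = 334733/89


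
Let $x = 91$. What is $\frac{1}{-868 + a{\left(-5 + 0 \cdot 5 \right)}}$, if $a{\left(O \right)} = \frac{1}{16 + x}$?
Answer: $- \frac{107}{92875} \approx -0.0011521$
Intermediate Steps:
$a{\left(O \right)} = \frac{1}{107}$ ($a{\left(O \right)} = \frac{1}{16 + 91} = \frac{1}{107}$)
$\frac{1}{-868 + a{\left(-5 + 0 \cdot 5 \right)}} = \frac{1}{-868 + \frac{1}{107}} = \frac{1}{- \frac{92875}{107}} = - \frac{107}{92875}$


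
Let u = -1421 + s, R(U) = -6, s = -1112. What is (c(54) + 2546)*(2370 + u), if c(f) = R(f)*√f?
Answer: -414998 + 2934*√6 ≈ -4.0781e+5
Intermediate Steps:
c(f) = -6*√f
u = -2533 (u = -1421 - 1112 = -2533)
(c(54) + 2546)*(2370 + u) = (-18*√6 + 2546)*(2370 - 2533) = (-18*√6 + 2546)*(-163) = (2546 - 18*√6)*(-163) = -414998 + 2934*√6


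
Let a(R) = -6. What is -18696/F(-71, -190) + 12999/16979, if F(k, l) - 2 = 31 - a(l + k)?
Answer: -105644141/220727 ≈ -478.62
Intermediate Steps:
F(k, l) = 39 (F(k, l) = 2 + (31 - 1*(-6)) = 2 + (31 + 6) = 2 + 37 = 39)
-18696/F(-71, -190) + 12999/16979 = -18696/39 + 12999/16979 = -18696*1/39 + 12999*(1/16979) = -6232/13 + 12999/16979 = -105644141/220727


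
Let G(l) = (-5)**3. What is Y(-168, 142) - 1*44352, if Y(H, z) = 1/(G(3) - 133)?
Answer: -11442817/258 ≈ -44352.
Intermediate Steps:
G(l) = -125
Y(H, z) = -1/258 (Y(H, z) = 1/(-125 - 133) = 1/(-258) = -1/258)
Y(-168, 142) - 1*44352 = -1/258 - 1*44352 = -1/258 - 44352 = -11442817/258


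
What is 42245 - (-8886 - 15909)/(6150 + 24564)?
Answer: 432512575/10238 ≈ 42246.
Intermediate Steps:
42245 - (-8886 - 15909)/(6150 + 24564) = 42245 - (-24795)/30714 = 42245 - 1*(-8265/10238) = 42245 + 8265/10238 = 432512575/10238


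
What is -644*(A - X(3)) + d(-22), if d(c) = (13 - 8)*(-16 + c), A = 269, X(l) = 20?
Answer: -160546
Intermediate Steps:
d(c) = -80 + 5*c (d(c) = 5*(-16 + c) = -80 + 5*c)
-644*(A - X(3)) + d(-22) = -644*(269 - 1*20) + (-80 + 5*(-22)) = -644*(269 - 20) + (-80 - 110) = -644*249 - 190 = -160356 - 190 = -160546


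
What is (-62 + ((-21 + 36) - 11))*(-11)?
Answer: 638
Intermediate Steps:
(-62 + ((-21 + 36) - 11))*(-11) = (-62 + (15 - 11))*(-11) = (-62 + 4)*(-11) = -58*(-11) = 638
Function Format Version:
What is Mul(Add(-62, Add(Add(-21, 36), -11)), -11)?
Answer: 638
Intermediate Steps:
Mul(Add(-62, Add(Add(-21, 36), -11)), -11) = Mul(Add(-62, Add(15, -11)), -11) = Mul(Add(-62, 4), -11) = Mul(-58, -11) = 638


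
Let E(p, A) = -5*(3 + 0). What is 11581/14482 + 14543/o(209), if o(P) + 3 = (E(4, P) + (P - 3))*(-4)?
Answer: -15517623/854438 ≈ -18.161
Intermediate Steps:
E(p, A) = -15 (E(p, A) = -5*3 = -15)
o(P) = 69 - 4*P (o(P) = -3 + (-15 + (P - 3))*(-4) = -3 + (-15 + (-3 + P))*(-4) = -3 + (-18 + P)*(-4) = -3 + (72 - 4*P) = 69 - 4*P)
11581/14482 + 14543/o(209) = 11581/14482 + 14543/(69 - 4*209) = 11581*(1/14482) + 14543/(69 - 836) = 11581/14482 + 14543/(-767) = 11581/14482 + 14543*(-1/767) = 11581/14482 - 14543/767 = -15517623/854438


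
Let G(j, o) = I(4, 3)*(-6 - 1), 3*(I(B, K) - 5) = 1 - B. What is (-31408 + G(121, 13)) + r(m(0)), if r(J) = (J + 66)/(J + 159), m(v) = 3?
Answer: -1697521/54 ≈ -31436.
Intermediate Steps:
I(B, K) = 16/3 - B/3 (I(B, K) = 5 + (1 - B)/3 = 5 + (⅓ - B/3) = 16/3 - B/3)
r(J) = (66 + J)/(159 + J)
G(j, o) = -28 (G(j, o) = (16/3 - ⅓*4)*(-6 - 1) = (16/3 - 4/3)*(-7) = 4*(-7) = -28)
(-31408 + G(121, 13)) + r(m(0)) = (-31408 - 28) + (66 + 3)/(159 + 3) = -31436 + 69/162 = -31436 + (1/162)*69 = -31436 + 23/54 = -1697521/54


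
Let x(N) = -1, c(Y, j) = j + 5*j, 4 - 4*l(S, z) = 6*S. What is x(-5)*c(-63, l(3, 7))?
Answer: 21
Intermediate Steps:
l(S, z) = 1 - 3*S/2
c(Y, j) = 6*j
x(-5)*c(-63, l(3, 7)) = -6*(1 - 3/2*3) = -6*(1 - 9/2) = -6*(-7)/2 = -1*(-21) = 21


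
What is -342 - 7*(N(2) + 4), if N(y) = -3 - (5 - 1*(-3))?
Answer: -293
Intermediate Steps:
N(y) = -11 (N(y) = -3 - (5 + 3) = -3 - 1*8 = -3 - 8 = -11)
-342 - 7*(N(2) + 4) = -342 - 7*(-11 + 4) = -342 - 7*(-7) = -342 - 1*(-49) = -342 + 49 = -293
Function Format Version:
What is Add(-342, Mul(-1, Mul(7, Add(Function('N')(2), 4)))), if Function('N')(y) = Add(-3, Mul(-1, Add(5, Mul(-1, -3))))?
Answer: -293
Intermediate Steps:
Function('N')(y) = -11 (Function('N')(y) = Add(-3, Mul(-1, Add(5, 3))) = Add(-3, Mul(-1, 8)) = Add(-3, -8) = -11)
Add(-342, Mul(-1, Mul(7, Add(Function('N')(2), 4)))) = Add(-342, Mul(-1, Mul(7, Add(-11, 4)))) = Add(-342, Mul(-1, Mul(7, -7))) = Add(-342, Mul(-1, -49)) = Add(-342, 49) = -293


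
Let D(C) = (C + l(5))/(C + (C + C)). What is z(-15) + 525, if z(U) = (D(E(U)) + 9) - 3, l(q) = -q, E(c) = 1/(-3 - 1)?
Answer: 538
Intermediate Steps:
E(c) = -1/4 (E(c) = 1/(-4) = -1/4)
D(C) = (-5 + C)/(3*C) (D(C) = (C - 1*5)/(C + (C + C)) = (C - 5)/(C + 2*C) = (-5 + C)/((3*C)) = (-5 + C)*(1/(3*C)) = (-5 + C)/(3*C))
z(U) = 13 (z(U) = ((-5 - 1/4)/(3*(-1/4)) + 9) - 3 = ((1/3)*(-4)*(-21/4) + 9) - 3 = (7 + 9) - 3 = 16 - 3 = 13)
z(-15) + 525 = 13 + 525 = 538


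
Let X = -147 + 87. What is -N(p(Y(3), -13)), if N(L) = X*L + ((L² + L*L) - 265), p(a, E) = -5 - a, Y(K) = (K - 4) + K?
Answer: -253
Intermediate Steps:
X = -60
Y(K) = -4 + 2*K (Y(K) = (-4 + K) + K = -4 + 2*K)
N(L) = -265 - 60*L + 2*L² (N(L) = -60*L + ((L² + L*L) - 265) = -60*L + ((L² + L²) - 265) = -60*L + (2*L² - 265) = -60*L + (-265 + 2*L²) = -265 - 60*L + 2*L²)
-N(p(Y(3), -13)) = -(-265 - 60*(-5 - (-4 + 2*3)) + 2*(-5 - (-4 + 2*3))²) = -(-265 - 60*(-5 - (-4 + 6)) + 2*(-5 - (-4 + 6))²) = -(-265 - 60*(-5 - 1*2) + 2*(-5 - 1*2)²) = -(-265 - 60*(-5 - 2) + 2*(-5 - 2)²) = -(-265 - 60*(-7) + 2*(-7)²) = -(-265 + 420 + 2*49) = -(-265 + 420 + 98) = -1*253 = -253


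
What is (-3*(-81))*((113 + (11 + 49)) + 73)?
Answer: 59778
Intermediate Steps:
(-3*(-81))*((113 + (11 + 49)) + 73) = 243*((113 + 60) + 73) = 243*(173 + 73) = 243*246 = 59778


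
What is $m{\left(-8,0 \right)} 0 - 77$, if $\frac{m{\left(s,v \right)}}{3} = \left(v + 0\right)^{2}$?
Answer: $-77$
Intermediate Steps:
$m{\left(s,v \right)} = 3 v^{2}$ ($m{\left(s,v \right)} = 3 \left(v + 0\right)^{2} = 3 v^{2}$)
$m{\left(-8,0 \right)} 0 - 77 = 3 \cdot 0^{2} \cdot 0 - 77 = 3 \cdot 0 \cdot 0 - 77 = 0 \cdot 0 - 77 = 0 - 77 = -77$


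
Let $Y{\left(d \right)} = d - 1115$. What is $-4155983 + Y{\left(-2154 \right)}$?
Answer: $-4159252$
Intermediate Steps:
$Y{\left(d \right)} = -1115 + d$ ($Y{\left(d \right)} = d - 1115 = -1115 + d$)
$-4155983 + Y{\left(-2154 \right)} = -4155983 - 3269 = -4159252$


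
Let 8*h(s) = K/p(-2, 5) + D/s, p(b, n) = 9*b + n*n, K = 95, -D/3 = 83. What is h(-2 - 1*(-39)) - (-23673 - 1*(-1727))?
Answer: 11368471/518 ≈ 21947.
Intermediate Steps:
D = -249 (D = -3*83 = -249)
p(b, n) = n² + 9*b (p(b, n) = 9*b + n² = n² + 9*b)
h(s) = 95/56 - 249/(8*s) (h(s) = (95/(5² + 9*(-2)) - 249/s)/8 = (95/(25 - 18) - 249/s)/8 = (95/7 - 249/s)/8 = 95/56 - 249/(8*s))
h(-2 - 1*(-39)) - (-23673 - 1*(-1727)) = (-1743 + 95*(-2 - 1*(-39)))/(56*(-2 - 1*(-39))) - (-23673 - 1*(-1727)) = (-1743 + 95*(-2 + 39))/(56*(-2 + 39)) - (-23673 + 1727) = (1/56)*(-1743 + 95*37)/37 - 1*(-21946) = (1/56)*(1/37)*(-1743 + 3515) + 21946 = (1/56)*(1/37)*1772 + 21946 = 443/518 + 21946 = 11368471/518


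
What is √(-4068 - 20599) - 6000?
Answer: -6000 + I*√24667 ≈ -6000.0 + 157.06*I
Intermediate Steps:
√(-4068 - 20599) - 6000 = √(-24667) - 6000 = I*√24667 - 6000 = -6000 + I*√24667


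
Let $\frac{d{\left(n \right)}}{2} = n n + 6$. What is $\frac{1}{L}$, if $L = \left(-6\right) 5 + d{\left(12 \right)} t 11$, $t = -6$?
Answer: $- \frac{1}{19830} \approx -5.0429 \cdot 10^{-5}$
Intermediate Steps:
$d{\left(n \right)} = 12 + 2 n^{2}$ ($d{\left(n \right)} = 2 \left(n n + 6\right) = 2 \left(n^{2} + 6\right) = 2 \left(6 + n^{2}\right) = 12 + 2 n^{2}$)
$L = -19830$ ($L = \left(-6\right) 5 + \left(12 + 2 \cdot 12^{2}\right) \left(\left(-6\right) 11\right) = -30 + \left(12 + 2 \cdot 144\right) \left(-66\right) = -30 + \left(12 + 288\right) \left(-66\right) = -30 + 300 \left(-66\right) = -30 - 19800 = -19830$)
$\frac{1}{L} = \frac{1}{-19830} = - \frac{1}{19830}$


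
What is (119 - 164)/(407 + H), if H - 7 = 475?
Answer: -45/889 ≈ -0.050619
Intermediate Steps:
H = 482 (H = 7 + 475 = 482)
(119 - 164)/(407 + H) = (119 - 164)/(407 + 482) = -45/889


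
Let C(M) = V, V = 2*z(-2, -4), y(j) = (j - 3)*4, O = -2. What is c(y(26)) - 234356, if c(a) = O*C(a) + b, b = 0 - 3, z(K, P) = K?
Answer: -234351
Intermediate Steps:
y(j) = -12 + 4*j (y(j) = (-3 + j)*4 = -12 + 4*j)
V = -4 (V = 2*(-2) = -4)
C(M) = -4
b = -3
c(a) = 5 (c(a) = -2*(-4) - 3 = 8 - 3 = 5)
c(y(26)) - 234356 = 5 - 234356 = -234351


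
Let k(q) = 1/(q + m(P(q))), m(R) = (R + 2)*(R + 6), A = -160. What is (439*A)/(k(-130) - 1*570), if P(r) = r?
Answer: 1105718080/8972939 ≈ 123.23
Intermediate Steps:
m(R) = (2 + R)*(6 + R)
k(q) = 1/(12 + q² + 9*q) (k(q) = 1/(q + (12 + q² + 8*q)) = 1/(12 + q² + 9*q))
(439*A)/(k(-130) - 1*570) = (439*(-160))/(1/(12 + (-130)² + 9*(-130)) - 1*570) = -70240/(1/(12 + 16900 - 1170) - 570) = -70240/(1/15742 - 570) = -70240/(-8972939/15742) = -70240*(-15742/8972939) = 1105718080/8972939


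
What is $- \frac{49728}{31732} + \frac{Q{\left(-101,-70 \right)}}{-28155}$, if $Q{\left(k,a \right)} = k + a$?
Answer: $- \frac{116222139}{74451205} \approx -1.5611$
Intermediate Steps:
$Q{\left(k,a \right)} = a + k$
$- \frac{49728}{31732} + \frac{Q{\left(-101,-70 \right)}}{-28155} = - \frac{49728}{31732} + \frac{-70 - 101}{-28155} = \left(-49728\right) \frac{1}{31732} - - \frac{57}{9385} = - \frac{12432}{7933} + \frac{57}{9385} = - \frac{116222139}{74451205}$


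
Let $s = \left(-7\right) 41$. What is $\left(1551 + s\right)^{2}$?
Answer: $1597696$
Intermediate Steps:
$s = -287$
$\left(1551 + s\right)^{2} = \left(1551 - 287\right)^{2} = 1264^{2} = 1597696$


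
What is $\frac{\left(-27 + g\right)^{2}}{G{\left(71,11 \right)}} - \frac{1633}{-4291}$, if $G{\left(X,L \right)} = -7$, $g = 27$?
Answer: $\frac{1633}{4291} \approx 0.38056$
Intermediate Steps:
$\frac{\left(-27 + g\right)^{2}}{G{\left(71,11 \right)}} - \frac{1633}{-4291} = \frac{\left(-27 + 27\right)^{2}}{-7} - \frac{1633}{-4291} = 0^{2} \left(- \frac{1}{7}\right) - - \frac{1633}{4291} = 0 \left(- \frac{1}{7}\right) + \frac{1633}{4291} = 0 + \frac{1633}{4291} = \frac{1633}{4291}$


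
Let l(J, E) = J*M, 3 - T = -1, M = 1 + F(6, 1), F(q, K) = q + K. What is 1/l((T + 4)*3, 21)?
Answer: 1/192 ≈ 0.0052083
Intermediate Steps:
F(q, K) = K + q
M = 8 (M = 1 + (1 + 6) = 1 + 7 = 8)
T = 4 (T = 3 - 1*(-1) = 3 + 1 = 4)
l(J, E) = 8*J (l(J, E) = J*8 = 8*J)
1/l((T + 4)*3, 21) = 1/(8*((4 + 4)*3)) = 1/(8*(8*3)) = 1/(8*24) = 1/192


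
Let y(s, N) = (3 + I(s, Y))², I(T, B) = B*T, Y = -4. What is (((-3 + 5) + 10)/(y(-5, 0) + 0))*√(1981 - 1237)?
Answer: 24*√186/529 ≈ 0.61875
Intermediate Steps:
y(s, N) = (3 - 4*s)²
(((-3 + 5) + 10)/(y(-5, 0) + 0))*√(1981 - 1237) = (((-3 + 5) + 10)/((-3 + 4*(-5))² + 0))*√(1981 - 1237) = ((2 + 10)/((-3 - 20)² + 0))*√744 = (12/((-23)² + 0))*(2*√186) = (12/(529 + 0))*(2*√186) = (12/529)*(2*√186) = (12*(1/529))*(2*√186) = 12*(2*√186)/529 = 24*√186/529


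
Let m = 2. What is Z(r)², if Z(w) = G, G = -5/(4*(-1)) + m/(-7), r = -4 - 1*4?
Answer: 729/784 ≈ 0.92985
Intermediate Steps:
r = -8 (r = -4 - 4 = -8)
G = 27/28 (G = -5/(4*(-1)) + 2/(-7) = -5/(-4) + 2*(-⅐) = -5*(-¼) - 2/7 = 5/4 - 2/7 = 27/28 ≈ 0.96429)
Z(w) = 27/28
Z(r)² = (27/28)² = 729/784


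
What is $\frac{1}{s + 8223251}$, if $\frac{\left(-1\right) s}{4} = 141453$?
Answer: $\frac{1}{7657439} \approx 1.3059 \cdot 10^{-7}$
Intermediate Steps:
$s = -565812$ ($s = \left(-4\right) 141453 = -565812$)
$\frac{1}{s + 8223251} = \frac{1}{-565812 + 8223251} = \frac{1}{7657439}$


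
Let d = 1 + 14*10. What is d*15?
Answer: 2115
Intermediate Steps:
d = 141 (d = 1 + 140 = 141)
d*15 = 141*15 = 2115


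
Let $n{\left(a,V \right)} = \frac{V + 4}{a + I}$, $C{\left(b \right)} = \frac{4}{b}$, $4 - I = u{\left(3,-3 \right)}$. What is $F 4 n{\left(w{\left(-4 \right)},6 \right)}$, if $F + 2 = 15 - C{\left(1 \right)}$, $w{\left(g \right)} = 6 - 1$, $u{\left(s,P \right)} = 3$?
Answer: $60$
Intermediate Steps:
$I = 1$ ($I = 4 - 3 = 1$)
$w{\left(g \right)} = 5$
$n{\left(a,V \right)} = \frac{4 + V}{1 + a}$ ($n{\left(a,V \right)} = \frac{V + 4}{a + 1} = \frac{4 + V}{1 + a}$)
$F = 9$ ($F = -2 + \left(15 - \frac{4}{1}\right) = -2 + \left(15 - 4 \cdot 1\right) = -2 + \left(15 - 4\right) = -2 + 11 = 9$)
$F 4 n{\left(w{\left(-4 \right)},6 \right)} = 9 \cdot 4 \frac{4 + 6}{1 + 5} = 36 \cdot \frac{1}{6} \cdot 10 = 36 \cdot \frac{5}{3} = 60$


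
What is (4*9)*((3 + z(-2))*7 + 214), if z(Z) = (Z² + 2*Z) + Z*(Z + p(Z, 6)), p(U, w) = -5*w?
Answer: 24588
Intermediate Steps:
z(Z) = Z² + 2*Z + Z*(-30 + Z) (z(Z) = (Z² + 2*Z) + Z*(Z - 5*6) = (Z² + 2*Z) + Z*(Z - 30) = (Z² + 2*Z) + Z*(-30 + Z) = Z² + 2*Z + Z*(-30 + Z))
(4*9)*((3 + z(-2))*7 + 214) = (4*9)*((3 + 2*(-2)*(-14 - 2))*7 + 214) = 36*((3 + 2*(-2)*(-16))*7 + 214) = 36*((3 + 64)*7 + 214) = 36*(67*7 + 214) = 36*(469 + 214) = 36*683 = 24588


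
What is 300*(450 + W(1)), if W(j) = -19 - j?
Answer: 129000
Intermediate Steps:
300*(450 + W(1)) = 300*(450 + (-19 - 1*1)) = 300*(450 + (-19 - 1)) = 300*(450 - 20) = 300*430 = 129000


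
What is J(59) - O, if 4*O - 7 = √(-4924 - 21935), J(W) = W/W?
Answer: -¾ - I*√26859/4 ≈ -0.75 - 40.972*I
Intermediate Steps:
J(W) = 1
O = 7/4 + I*√26859/4 (O = 7/4 + √(-4924 - 21935)/4 = 7/4 + √(-26859)/4 = 7/4 + (I*√26859)/4 = 7/4 + I*√26859/4 ≈ 1.75 + 40.972*I)
J(59) - O = 1 - (7/4 + I*√26859/4) = 1 + (-7/4 - I*√26859/4) = -¾ - I*√26859/4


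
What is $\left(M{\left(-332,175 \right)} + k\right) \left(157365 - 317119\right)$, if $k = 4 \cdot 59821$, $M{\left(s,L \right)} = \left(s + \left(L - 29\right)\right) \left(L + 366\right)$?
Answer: $-22151170132$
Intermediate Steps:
$M{\left(s,L \right)} = \left(366 + L\right) \left(-29 + L + s\right)$ ($M{\left(s,L \right)} = \left(s + \left(-29 + L\right)\right) \left(366 + L\right) = \left(-29 + L + s\right) \left(366 + L\right) = \left(366 + L\right) \left(-29 + L + s\right)$)
$k = 239284$
$\left(M{\left(-332,175 \right)} + k\right) \left(157365 - 317119\right) = \left(\left(-10614 + 175^{2} + 337 \cdot 175 + 366 \left(-332\right) + 175 \left(-332\right)\right) + 239284\right) \left(157365 - 317119\right) = \left(\left(-10614 + 30625 + 58975 - 121512 - 58100\right) + 239284\right) \left(-159754\right) = \left(-100626 + 239284\right) \left(-159754\right) = 138658 \left(-159754\right) = -22151170132$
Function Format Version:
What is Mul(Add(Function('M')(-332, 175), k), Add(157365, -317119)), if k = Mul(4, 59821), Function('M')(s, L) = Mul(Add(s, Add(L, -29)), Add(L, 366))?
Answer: -22151170132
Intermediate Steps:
Function('M')(s, L) = Mul(Add(366, L), Add(-29, L, s)) (Function('M')(s, L) = Mul(Add(s, Add(-29, L)), Add(366, L)) = Mul(Add(-29, L, s), Add(366, L)) = Mul(Add(366, L), Add(-29, L, s)))
k = 239284
Mul(Add(Function('M')(-332, 175), k), Add(157365, -317119)) = Mul(Add(Add(-10614, Pow(175, 2), Mul(337, 175), Mul(366, -332), Mul(175, -332)), 239284), Add(157365, -317119)) = Mul(Add(Add(-10614, 30625, 58975, -121512, -58100), 239284), -159754) = Mul(Add(-100626, 239284), -159754) = Mul(138658, -159754) = -22151170132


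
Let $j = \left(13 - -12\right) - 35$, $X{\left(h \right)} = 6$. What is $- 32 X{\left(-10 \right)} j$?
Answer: $1920$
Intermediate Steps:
$j = -10$ ($j = \left(13 + 12\right) - 35 = 25 - 35 = -10$)
$- 32 X{\left(-10 \right)} j = \left(-32\right) 6 \left(-10\right) = \left(-192\right) \left(-10\right) = 1920$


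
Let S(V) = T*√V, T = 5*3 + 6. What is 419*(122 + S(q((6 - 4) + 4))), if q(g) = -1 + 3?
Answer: 51118 + 8799*√2 ≈ 63562.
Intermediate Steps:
q(g) = 2
T = 21 (T = 15 + 6 = 21)
S(V) = 21*√V
419*(122 + S(q((6 - 4) + 4))) = 419*(122 + 21*√2) = 51118 + 8799*√2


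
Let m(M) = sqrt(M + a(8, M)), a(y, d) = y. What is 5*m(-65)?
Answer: 5*I*sqrt(57) ≈ 37.749*I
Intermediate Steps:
m(M) = sqrt(8 + M) (m(M) = sqrt(M + 8) = sqrt(8 + M))
5*m(-65) = 5*sqrt(8 - 65) = 5*sqrt(-57) = 5*(I*sqrt(57)) = 5*I*sqrt(57)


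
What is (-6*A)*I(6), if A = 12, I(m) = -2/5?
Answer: 144/5 ≈ 28.800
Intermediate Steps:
I(m) = -2/5 (I(m) = -2*1/5 = -2/5)
(-6*A)*I(6) = -6*12*(-2/5) = -72*(-2/5) = 144/5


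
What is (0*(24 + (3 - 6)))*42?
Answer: 0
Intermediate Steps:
(0*(24 + (3 - 6)))*42 = (0*(24 - 3))*42 = (0*21)*42 = 0*42 = 0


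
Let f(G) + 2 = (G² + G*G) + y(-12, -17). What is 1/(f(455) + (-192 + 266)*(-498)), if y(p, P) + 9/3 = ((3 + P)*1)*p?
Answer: 1/377361 ≈ 2.6500e-6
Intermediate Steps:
y(p, P) = -3 + p*(3 + P) (y(p, P) = -3 + ((3 + P)*1)*p = -3 + (3 + P)*p = -3 + p*(3 + P))
f(G) = 163 + 2*G² (f(G) = -2 + ((G² + G*G) + (-3 + 3*(-12) - 17*(-12))) = -2 + ((G² + G²) + (-3 - 36 + 204)) = -2 + (2*G² + 165) = -2 + (165 + 2*G²) = 163 + 2*G²)
1/(f(455) + (-192 + 266)*(-498)) = 1/((163 + 2*455²) + (-192 + 266)*(-498)) = 1/((163 + 2*207025) + 74*(-498)) = 1/((163 + 414050) - 36852) = 1/(414213 - 36852) = 1/377361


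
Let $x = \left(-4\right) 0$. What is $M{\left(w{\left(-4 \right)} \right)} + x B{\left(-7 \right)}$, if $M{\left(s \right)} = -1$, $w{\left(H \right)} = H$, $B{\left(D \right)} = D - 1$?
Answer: $-1$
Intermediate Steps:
$B{\left(D \right)} = -1 + D$ ($B{\left(D \right)} = D - 1 = -1 + D$)
$x = 0$
$M{\left(w{\left(-4 \right)} \right)} + x B{\left(-7 \right)} = -1 + 0 \left(-1 - 7\right) = -1 + 0 \left(-8\right) = -1 + 0 = -1$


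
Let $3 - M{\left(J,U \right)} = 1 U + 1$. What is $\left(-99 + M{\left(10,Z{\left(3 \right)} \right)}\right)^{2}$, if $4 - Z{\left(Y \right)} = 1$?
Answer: $10000$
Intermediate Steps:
$Z{\left(Y \right)} = 3$ ($Z{\left(Y \right)} = 4 - 1 = 3$)
$M{\left(J,U \right)} = 2 - U$ ($M{\left(J,U \right)} = 3 - \left(1 U + 1\right) = 3 - \left(U + 1\right) = 3 - \left(1 + U\right) = 2 - U$)
$\left(-99 + M{\left(10,Z{\left(3 \right)} \right)}\right)^{2} = \left(-99 + \left(2 - 3\right)\right)^{2} = \left(-99 - 1\right)^{2} = \left(-100\right)^{2} = 10000$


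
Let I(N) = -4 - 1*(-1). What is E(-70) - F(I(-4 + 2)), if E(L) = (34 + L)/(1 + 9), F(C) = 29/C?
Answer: 91/15 ≈ 6.0667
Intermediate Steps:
I(N) = -3 (I(N) = -4 + 1 = -3)
E(L) = 17/5 + L/10 (E(L) = (34 + L)/10 = (34 + L)*(⅒) = 17/5 + L/10)
E(-70) - F(I(-4 + 2)) = (17/5 + (⅒)*(-70)) - 29/(-3) = (17/5 - 7) - 29*(-1)/3 = -18/5 - 1*(-29/3) = -18/5 + 29/3 = 91/15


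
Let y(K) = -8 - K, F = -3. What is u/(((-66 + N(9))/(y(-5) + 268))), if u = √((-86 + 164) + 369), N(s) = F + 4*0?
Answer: -265*√447/69 ≈ -81.199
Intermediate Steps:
N(s) = -3 (N(s) = -3 + 4*0 = -3 + 0 = -3)
u = √447 (u = √(78 + 369) = √447 ≈ 21.142)
u/(((-66 + N(9))/(y(-5) + 268))) = √447/(((-66 - 3)/((-8 - 1*(-5)) + 268))) = √447/((-69/((-8 + 5) + 268))) = √447/((-69/(-3 + 268))) = √447/((-69/265)) = √447/((-69*1/265)) = √447/(-69/265) = √447*(-265/69) = -265*√447/69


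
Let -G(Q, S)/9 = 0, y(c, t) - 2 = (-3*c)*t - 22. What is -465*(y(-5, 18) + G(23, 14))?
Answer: -116250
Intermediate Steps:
y(c, t) = -20 - 3*c*t (y(c, t) = 2 + ((-3*c)*t - 22) = 2 + (-3*c*t - 22) = 2 + (-22 - 3*c*t) = -20 - 3*c*t)
G(Q, S) = 0 (G(Q, S) = -9*0 = 0)
-465*(y(-5, 18) + G(23, 14)) = -465*((-20 - 3*(-5)*18) + 0) = -465*((-20 + 270) + 0) = -465*(250 + 0) = -465*250 = -116250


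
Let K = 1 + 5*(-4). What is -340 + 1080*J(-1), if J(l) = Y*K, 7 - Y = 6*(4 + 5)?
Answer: 964100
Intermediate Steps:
K = -19 (K = 1 - 20 = -19)
Y = -47 (Y = 7 - 6*(4 + 5) = 7 - 6*9 = 7 - 1*54 = 7 - 54 = -47)
J(l) = 893 (J(l) = -47*(-19) = 893)
-340 + 1080*J(-1) = -340 + 1080*893 = -340 + 964440 = 964100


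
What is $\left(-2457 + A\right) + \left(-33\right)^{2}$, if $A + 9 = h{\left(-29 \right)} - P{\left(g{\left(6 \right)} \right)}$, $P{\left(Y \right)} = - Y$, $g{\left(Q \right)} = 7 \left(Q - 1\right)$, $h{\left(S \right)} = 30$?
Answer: $-1312$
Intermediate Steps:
$g{\left(Q \right)} = -7 + 7 Q$ ($g{\left(Q \right)} = 7 \left(-1 + Q\right) = -7 + 7 Q$)
$A = 56$ ($A = -9 - \left(-30 - \left(-7 + 7 \cdot 6\right)\right) = -9 - \left(-30 - \left(-7 + 42\right)\right) = -9 - \left(-30 - 35\right) = -9 + \left(30 - -35\right) = -9 + \left(30 + 35\right) = -9 + 65 = 56$)
$\left(-2457 + A\right) + \left(-33\right)^{2} = \left(-2457 + 56\right) + \left(-33\right)^{2} = -2401 + 1089 = -1312$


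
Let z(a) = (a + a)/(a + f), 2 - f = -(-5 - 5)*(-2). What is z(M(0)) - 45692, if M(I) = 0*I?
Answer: -45692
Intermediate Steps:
M(I) = 0
f = 22 (f = 2 - (-(-5 - 5))*(-2) = 2 - (-1*(-10))*(-2) = 2 - 10*(-2) = 2 - 1*(-20) = 2 + 20 = 22)
z(a) = 2*a/(22 + a) (z(a) = (a + a)/(a + 22) = (2*a)/(22 + a) = 2*a/(22 + a))
z(M(0)) - 45692 = 2*0/(22 + 0) - 45692 = 2*0/22 - 45692 = 2*0*(1/22) - 45692 = 0 - 45692 = -45692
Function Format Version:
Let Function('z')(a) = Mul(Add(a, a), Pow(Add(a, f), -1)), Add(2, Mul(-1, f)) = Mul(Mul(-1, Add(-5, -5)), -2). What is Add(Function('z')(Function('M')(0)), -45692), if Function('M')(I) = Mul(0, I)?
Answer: -45692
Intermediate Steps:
Function('M')(I) = 0
f = 22 (f = Add(2, Mul(-1, Mul(Mul(-1, Add(-5, -5)), -2))) = Add(2, Mul(-1, Mul(Mul(-1, -10), -2))) = Add(2, Mul(-1, Mul(10, -2))) = Add(2, Mul(-1, -20)) = Add(2, 20) = 22)
Function('z')(a) = Mul(2, a, Pow(Add(22, a), -1)) (Function('z')(a) = Mul(Add(a, a), Pow(Add(a, 22), -1)) = Mul(Mul(2, a), Pow(Add(22, a), -1)) = Mul(2, a, Pow(Add(22, a), -1)))
Add(Function('z')(Function('M')(0)), -45692) = Add(Mul(2, 0, Pow(Add(22, 0), -1)), -45692) = Add(Mul(2, 0, Pow(22, -1)), -45692) = Add(Mul(2, 0, Rational(1, 22)), -45692) = Add(0, -45692) = -45692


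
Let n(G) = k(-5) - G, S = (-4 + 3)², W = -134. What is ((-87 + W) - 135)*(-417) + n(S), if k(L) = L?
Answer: 148446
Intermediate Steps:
S = 1 (S = (-1)² = 1)
n(G) = -5 - G
((-87 + W) - 135)*(-417) + n(S) = ((-87 - 134) - 135)*(-417) + (-5 - 1*1) = (-221 - 135)*(-417) + (-5 - 1) = -356*(-417) - 6 = 148452 - 6 = 148446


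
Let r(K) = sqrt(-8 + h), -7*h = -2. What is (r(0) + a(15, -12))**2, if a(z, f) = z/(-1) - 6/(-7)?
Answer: 9423/49 - 594*I*sqrt(42)/49 ≈ 192.31 - 78.563*I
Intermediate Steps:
h = 2/7 (h = -1/7*(-2) = 2/7 ≈ 0.28571)
r(K) = 3*I*sqrt(42)/7 (r(K) = sqrt(-8 + 2/7) = sqrt(-54/7) = 3*I*sqrt(42)/7)
a(z, f) = 6/7 - z (a(z, f) = z*(-1) - 6*(-1/7) = -z + 6/7 = 6/7 - z)
(r(0) + a(15, -12))**2 = (3*I*sqrt(42)/7 + (6/7 - 1*15))**2 = (3*I*sqrt(42)/7 + (6/7 - 15))**2 = (3*I*sqrt(42)/7 - 99/7)**2 = (-99/7 + 3*I*sqrt(42)/7)**2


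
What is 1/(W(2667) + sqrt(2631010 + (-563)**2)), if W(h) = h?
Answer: 2667/4164910 - sqrt(2947979)/4164910 ≈ 0.00022810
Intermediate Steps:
1/(W(2667) + sqrt(2631010 + (-563)**2)) = 1/(2667 + sqrt(2631010 + (-563)**2)) = 1/(2667 + sqrt(2631010 + 316969)) = 1/(2667 + sqrt(2947979))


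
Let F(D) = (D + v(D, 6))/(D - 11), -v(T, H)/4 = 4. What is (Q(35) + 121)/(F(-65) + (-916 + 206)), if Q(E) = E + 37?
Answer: -14668/53879 ≈ -0.27224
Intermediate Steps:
Q(E) = 37 + E
v(T, H) = -16 (v(T, H) = -4*4 = -16)
F(D) = (-16 + D)/(-11 + D) (F(D) = (D - 16)/(D - 11) = (-16 + D)/(-11 + D))
(Q(35) + 121)/(F(-65) + (-916 + 206)) = ((37 + 35) + 121)/((-16 - 65)/(-11 - 65) + (-916 + 206)) = (72 + 121)/(-81/(-76) - 710) = 193/(-1/76*(-81) - 710) = 193/(81/76 - 710) = 193/(-53879/76) = 193*(-76/53879) = -14668/53879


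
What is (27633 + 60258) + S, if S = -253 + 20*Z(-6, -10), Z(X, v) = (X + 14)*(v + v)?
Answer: 84438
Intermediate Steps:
Z(X, v) = 2*v*(14 + X) (Z(X, v) = (14 + X)*(2*v) = 2*v*(14 + X))
S = -3453 (S = -253 + 20*(2*(-10)*(14 - 6)) = -253 + 20*(2*(-10)*8) = -253 + 20*(-160) = -253 - 3200 = -3453)
(27633 + 60258) + S = (27633 + 60258) - 3453 = 87891 - 3453 = 84438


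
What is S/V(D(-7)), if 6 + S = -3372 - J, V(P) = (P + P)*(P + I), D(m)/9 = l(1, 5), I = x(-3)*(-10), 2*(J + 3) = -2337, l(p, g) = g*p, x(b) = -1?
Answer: -1471/3300 ≈ -0.44576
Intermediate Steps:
J = -2343/2 (J = -3 + (½)*(-2337) = -3 - 2337/2 = -2343/2 ≈ -1171.5)
I = 10 (I = -1*(-10) = 10)
D(m) = 45 (D(m) = 9*(5*1) = 9*5 = 45)
V(P) = 2*P*(10 + P) (V(P) = (P + P)*(P + 10) = (2*P)*(10 + P) = 2*P*(10 + P))
S = -4413/2 (S = -6 + (-3372 - 1*(-2343/2)) = -6 + (-3372 + 2343/2) = -6 - 4401/2 = -4413/2 ≈ -2206.5)
S/V(D(-7)) = -4413*1/(90*(10 + 45))/2 = -4413/(2*(2*45*55)) = -4413/2/4950 = -4413/2*1/4950 = -1471/3300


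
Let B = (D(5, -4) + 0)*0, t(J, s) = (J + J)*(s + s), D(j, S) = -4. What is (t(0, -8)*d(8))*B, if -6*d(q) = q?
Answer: 0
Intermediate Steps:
t(J, s) = 4*J*s (t(J, s) = (2*J)*(2*s) = 4*J*s)
d(q) = -q/6
B = 0 (B = (-4 + 0)*0 = -4*0 = 0)
(t(0, -8)*d(8))*B = ((4*0*(-8))*(-⅙*8))*0 = (0*(-4/3))*0 = 0*0 = 0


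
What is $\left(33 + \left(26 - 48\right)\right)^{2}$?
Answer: $121$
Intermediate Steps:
$\left(33 + \left(26 - 48\right)\right)^{2} = \left(33 - 22\right)^{2} = 11^{2} = 121$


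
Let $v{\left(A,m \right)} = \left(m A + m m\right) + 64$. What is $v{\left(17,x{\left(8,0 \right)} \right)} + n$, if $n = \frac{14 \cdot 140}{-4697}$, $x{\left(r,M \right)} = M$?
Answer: $\frac{42664}{671} \approx 63.583$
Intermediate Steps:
$v{\left(A,m \right)} = 64 + m^{2} + A m$ ($v{\left(A,m \right)} = \left(A m + m^{2}\right) + 64 = \left(m^{2} + A m\right) + 64 = 64 + m^{2} + A m$)
$n = - \frac{280}{671}$ ($n = 1960 \left(- \frac{1}{4697}\right) = - \frac{280}{671} \approx -0.41729$)
$v{\left(17,x{\left(8,0 \right)} \right)} + n = \left(64 + 0^{2} + 17 \cdot 0\right) - \frac{280}{671} = \left(64 + 0 + 0\right) - \frac{280}{671} = 64 - \frac{280}{671} = \frac{42664}{671}$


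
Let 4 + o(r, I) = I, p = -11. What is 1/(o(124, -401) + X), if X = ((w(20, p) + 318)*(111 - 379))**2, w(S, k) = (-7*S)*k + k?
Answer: 1/245021039611 ≈ 4.0813e-12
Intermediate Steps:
o(r, I) = -4 + I
w(S, k) = k - 7*S*k (w(S, k) = -7*S*k + k = k - 7*S*k)
X = 245021040016 (X = ((-11*(1 - 7*20) + 318)*(111 - 379))**2 = ((-11*(1 - 140) + 318)*(-268))**2 = ((-11*(-139) + 318)*(-268))**2 = ((1529 + 318)*(-268))**2 = (1847*(-268))**2 = (-494996)**2 = 245021040016)
1/(o(124, -401) + X) = 1/((-4 - 401) + 245021040016) = 1/(-405 + 245021040016) = 1/245021039611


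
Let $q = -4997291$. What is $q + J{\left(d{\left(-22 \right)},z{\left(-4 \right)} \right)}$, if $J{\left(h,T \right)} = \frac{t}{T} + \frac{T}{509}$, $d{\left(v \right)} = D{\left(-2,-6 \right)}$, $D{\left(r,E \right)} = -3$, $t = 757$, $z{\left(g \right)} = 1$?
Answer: $- \frac{2543235805}{509} \approx -4.9965 \cdot 10^{6}$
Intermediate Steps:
$d{\left(v \right)} = -3$
$J{\left(h,T \right)} = \frac{757}{T} + \frac{T}{509}$
$q + J{\left(d{\left(-22 \right)},z{\left(-4 \right)} \right)} = -4997291 + \left(\frac{757}{1} + \frac{1}{509} \cdot 1\right) = -4997291 + \left(757 \cdot 1 + \frac{1}{509}\right) = -4997291 + \left(757 + \frac{1}{509}\right) = -4997291 + \frac{385314}{509} = - \frac{2543235805}{509}$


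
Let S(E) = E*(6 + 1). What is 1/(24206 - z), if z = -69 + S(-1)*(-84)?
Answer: 1/23687 ≈ 4.2217e-5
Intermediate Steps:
S(E) = 7*E (S(E) = E*7 = 7*E)
z = 519 (z = -69 + (7*(-1))*(-84) = -69 - 7*(-84) = -69 + 588 = 519)
1/(24206 - z) = 1/(24206 - 1*519) = 1/(24206 - 519) = 1/23687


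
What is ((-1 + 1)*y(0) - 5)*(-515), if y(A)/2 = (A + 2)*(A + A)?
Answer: 2575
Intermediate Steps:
y(A) = 4*A*(2 + A) (y(A) = 2*((A + 2)*(A + A)) = 2*((2 + A)*(2*A)) = 2*(2*A*(2 + A)) = 4*A*(2 + A))
((-1 + 1)*y(0) - 5)*(-515) = ((-1 + 1)*(4*0*(2 + 0)) - 5)*(-515) = (0*(4*0*2) - 5)*(-515) = (0*0 - 5)*(-515) = (0 - 5)*(-515) = -5*(-515) = 2575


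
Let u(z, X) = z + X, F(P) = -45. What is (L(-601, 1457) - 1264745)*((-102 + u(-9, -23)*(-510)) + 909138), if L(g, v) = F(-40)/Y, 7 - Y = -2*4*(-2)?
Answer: -1170334747440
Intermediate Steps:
Y = -9 (Y = 7 - (-2*4)*(-2) = 7 - (-8)*(-2) = 7 - 1*16 = 7 - 16 = -9)
u(z, X) = X + z
L(g, v) = 5 (L(g, v) = -45/(-9) = -45*(-⅑) = 5)
(L(-601, 1457) - 1264745)*((-102 + u(-9, -23)*(-510)) + 909138) = (5 - 1264745)*((-102 + (-23 - 9)*(-510)) + 909138) = -1264740*((-102 - 32*(-510)) + 909138) = -1264740*((-102 + 16320) + 909138) = -1264740*(16218 + 909138) = -1264740*925356 = -1170334747440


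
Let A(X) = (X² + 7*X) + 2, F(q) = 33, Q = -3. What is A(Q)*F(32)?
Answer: -330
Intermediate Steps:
A(X) = 2 + X² + 7*X
A(Q)*F(32) = (2 + (-3)² + 7*(-3))*33 = (2 + 9 - 21)*33 = -10*33 = -330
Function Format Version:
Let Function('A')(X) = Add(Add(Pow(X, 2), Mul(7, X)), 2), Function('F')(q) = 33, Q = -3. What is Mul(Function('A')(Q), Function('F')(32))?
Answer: -330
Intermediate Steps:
Function('A')(X) = Add(2, Pow(X, 2), Mul(7, X))
Mul(Function('A')(Q), Function('F')(32)) = Mul(Add(2, Pow(-3, 2), Mul(7, -3)), 33) = Mul(Add(2, 9, -21), 33) = Mul(-10, 33) = -330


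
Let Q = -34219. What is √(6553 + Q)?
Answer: 3*I*√3074 ≈ 166.33*I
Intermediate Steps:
√(6553 + Q) = √(6553 - 34219) = √(-27666) = 3*I*√3074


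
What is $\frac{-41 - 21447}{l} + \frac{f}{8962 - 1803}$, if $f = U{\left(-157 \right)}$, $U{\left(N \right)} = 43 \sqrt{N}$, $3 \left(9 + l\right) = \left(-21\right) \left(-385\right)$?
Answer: $-8 + \frac{43 i \sqrt{157}}{7159} \approx -8.0 + 0.07526 i$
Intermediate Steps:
$l = 2686$ ($l = -9 + \frac{\left(-21\right) \left(-385\right)}{3} = -9 + \frac{1}{3} \cdot 8085 = -9 + 2695 = 2686$)
$f = 43 i \sqrt{157}$ ($f = 43 \sqrt{-157} = 43 i \sqrt{157} \approx 538.79 i$)
$\frac{-41 - 21447}{l} + \frac{f}{8962 - 1803} = \frac{-41 - 21447}{2686} + \frac{43 i \sqrt{157}}{8962 - 1803} = \left(-21488\right) \frac{1}{2686} + \frac{43 i \sqrt{157}}{8962 - 1803} = -8 + \frac{43 i \sqrt{157}}{7159}$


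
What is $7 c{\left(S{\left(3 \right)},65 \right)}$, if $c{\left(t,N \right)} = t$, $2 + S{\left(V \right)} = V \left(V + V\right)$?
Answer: $112$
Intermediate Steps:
$S{\left(V \right)} = -2 + 2 V^{2}$ ($S{\left(V \right)} = -2 + V \left(V + V\right) = -2 + V 2 V = -2 + 2 V^{2}$)
$7 c{\left(S{\left(3 \right)},65 \right)} = 7 \left(-2 + 2 \cdot 3^{2}\right) = 7 \left(-2 + 2 \cdot 9\right) = 7 \left(-2 + 18\right) = 7 \cdot 16 = 112$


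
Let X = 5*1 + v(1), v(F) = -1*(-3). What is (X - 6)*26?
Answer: 52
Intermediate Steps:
v(F) = 3
X = 8 (X = 5*1 + 3 = 5 + 3 = 8)
(X - 6)*26 = (8 - 6)*26 = 2*26 = 52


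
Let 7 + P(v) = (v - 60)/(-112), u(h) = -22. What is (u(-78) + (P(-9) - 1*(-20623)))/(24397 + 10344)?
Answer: 2306597/3890992 ≈ 0.59280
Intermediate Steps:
P(v) = -181/28 - v/112 (P(v) = -7 + (v - 60)/(-112) = -7 + (-60 + v)*(-1/112) = -7 + (15/28 - v/112) = -181/28 - v/112)
(u(-78) + (P(-9) - 1*(-20623)))/(24397 + 10344) = (-22 + ((-181/28 - 1/112*(-9)) - 1*(-20623)))/(24397 + 10344) = (-22 + ((-181/28 + 9/112) + 20623))/34741 = (-22 + (-715/112 + 20623))*(1/34741) = (-22 + 2309061/112)*(1/34741) = (2306597/112)*(1/34741) = 2306597/3890992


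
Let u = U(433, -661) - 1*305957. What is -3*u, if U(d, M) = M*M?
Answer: -392892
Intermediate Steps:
U(d, M) = M²
u = 130964 (u = (-661)² - 1*305957 = 436921 - 305957 = 130964)
-3*u = -3*130964 = -392892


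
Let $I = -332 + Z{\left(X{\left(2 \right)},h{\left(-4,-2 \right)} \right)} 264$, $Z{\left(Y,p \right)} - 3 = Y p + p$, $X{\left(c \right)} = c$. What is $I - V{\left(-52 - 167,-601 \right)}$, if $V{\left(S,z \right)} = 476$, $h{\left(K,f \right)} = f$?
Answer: $-1600$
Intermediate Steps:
$Z{\left(Y,p \right)} = 3 + p + Y p$ ($Z{\left(Y,p \right)} = 3 + \left(Y p + p\right) = 3 + \left(p + Y p\right) = 3 + p + Y p$)
$I = -1124$ ($I = -332 + \left(3 - 2 + 2 \left(-2\right)\right) 264 = -332 + \left(3 - 2 - 4\right) 264 = -332 - 792 = -1124$)
$I - V{\left(-52 - 167,-601 \right)} = -1124 - 476 = -1600$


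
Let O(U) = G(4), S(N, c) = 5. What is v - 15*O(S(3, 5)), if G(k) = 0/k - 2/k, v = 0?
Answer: 15/2 ≈ 7.5000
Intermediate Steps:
G(k) = -2/k (G(k) = 0 - 2/k = -2/k)
O(U) = -½ (O(U) = -2/4 = -2*¼ = -½)
v - 15*O(S(3, 5)) = 0 - 15*(-½) = 0 + 15/2 = 15/2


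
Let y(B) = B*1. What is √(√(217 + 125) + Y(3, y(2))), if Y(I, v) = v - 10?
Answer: √(-8 + 3*√38) ≈ 3.2393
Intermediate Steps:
y(B) = B
Y(I, v) = -10 + v
√(√(217 + 125) + Y(3, y(2))) = √(√(217 + 125) + (-10 + 2)) = √(√342 - 8) = √(3*√38 - 8) = √(-8 + 3*√38)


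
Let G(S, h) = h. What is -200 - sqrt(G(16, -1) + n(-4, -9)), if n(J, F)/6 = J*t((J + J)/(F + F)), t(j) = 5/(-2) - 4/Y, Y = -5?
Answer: -200 - sqrt(995)/5 ≈ -206.31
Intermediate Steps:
t(j) = -17/10 (t(j) = 5/(-2) - 4/(-5) = 5*(-1/2) - 4*(-1/5) = -5/2 + 4/5 = -17/10)
n(J, F) = -51*J/5 (n(J, F) = 6*(J*(-17/10)) = 6*(-17*J/10) = -51*J/5)
-200 - sqrt(G(16, -1) + n(-4, -9)) = -200 - sqrt(-1 - 51/5*(-4)) = -200 - sqrt(-1 + 204/5) = -200 - sqrt(199/5) = -200 - sqrt(995)/5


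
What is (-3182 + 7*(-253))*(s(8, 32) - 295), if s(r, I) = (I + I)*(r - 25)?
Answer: 6849999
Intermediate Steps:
s(r, I) = 2*I*(-25 + r) (s(r, I) = (2*I)*(-25 + r) = 2*I*(-25 + r))
(-3182 + 7*(-253))*(s(8, 32) - 295) = (-3182 + 7*(-253))*(2*32*(-25 + 8) - 295) = (-3182 - 1771)*(2*32*(-17) - 295) = -4953*(-1088 - 295) = -4953*(-1383) = 6849999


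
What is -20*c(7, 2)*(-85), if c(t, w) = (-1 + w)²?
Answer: 1700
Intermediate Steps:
-20*c(7, 2)*(-85) = -20*(-1 + 2)²*(-85) = -20*1²*(-85) = -20*1*(-85) = -20*(-85) = 1700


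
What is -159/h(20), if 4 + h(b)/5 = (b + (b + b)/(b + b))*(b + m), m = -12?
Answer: -159/820 ≈ -0.19390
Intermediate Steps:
h(b) = -20 + 5*(1 + b)*(-12 + b) (h(b) = -20 + 5*((b + (b + b)/(b + b))*(b - 12)) = -20 + 5*((b + (2*b)/((2*b)))*(-12 + b)) = -20 + 5*((b + (2*b)*(1/(2*b)))*(-12 + b)) = -20 + 5*((b + 1)*(-12 + b)) = -20 + 5*((1 + b)*(-12 + b)) = -20 + 5*(1 + b)*(-12 + b))
-159/h(20) = -159/(-80 - 55*20 + 5*20²) = -159/(-80 - 1100 + 5*400) = -159/(-80 - 1100 + 2000) = -159/820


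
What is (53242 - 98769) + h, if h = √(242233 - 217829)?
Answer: -45527 + 2*√6101 ≈ -45371.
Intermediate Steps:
h = 2*√6101 (h = √24404 = 2*√6101 ≈ 156.22)
(53242 - 98769) + h = (53242 - 98769) + 2*√6101 = -45527 + 2*√6101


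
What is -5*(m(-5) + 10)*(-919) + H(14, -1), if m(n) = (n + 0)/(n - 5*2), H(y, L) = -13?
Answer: 142406/3 ≈ 47469.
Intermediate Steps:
m(n) = n/(-10 + n) (m(n) = n/(n - 10) = n/(-10 + n))
-5*(m(-5) + 10)*(-919) + H(14, -1) = -5*(-5/(-10 - 5) + 10)*(-919) - 13 = -5*(-5/(-15) + 10)*(-919) - 13 = -5*(-5*(-1/15) + 10)*(-919) - 13 = -5*(⅓ + 10)*(-919) - 13 = -5*31/3*(-919) - 13 = -155/3*(-919) - 13 = 142445/3 - 13 = 142406/3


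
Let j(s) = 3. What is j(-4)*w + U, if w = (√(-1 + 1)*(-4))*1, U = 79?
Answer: 79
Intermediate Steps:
w = 0 (w = (√0*(-4))*1 = (0*(-4))*1 = 0*1 = 0)
j(-4)*w + U = 3*0 + 79 = 0 + 79 = 79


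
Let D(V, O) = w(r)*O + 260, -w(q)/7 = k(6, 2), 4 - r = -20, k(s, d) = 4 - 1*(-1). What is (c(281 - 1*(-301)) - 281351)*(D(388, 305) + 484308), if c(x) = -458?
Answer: -133547312437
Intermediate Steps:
k(s, d) = 5 (k(s, d) = 4 + 1 = 5)
r = 24 (r = 4 - 1*(-20) = 4 + 20 = 24)
w(q) = -35 (w(q) = -7*5 = -35)
D(V, O) = 260 - 35*O (D(V, O) = -35*O + 260 = 260 - 35*O)
(c(281 - 1*(-301)) - 281351)*(D(388, 305) + 484308) = (-458 - 281351)*((260 - 35*305) + 484308) = -281809*((260 - 10675) + 484308) = -281809*(-10415 + 484308) = -281809*473893 = -133547312437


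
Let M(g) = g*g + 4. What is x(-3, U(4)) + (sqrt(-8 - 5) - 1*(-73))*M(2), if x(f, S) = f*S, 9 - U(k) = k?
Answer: 569 + 8*I*sqrt(13) ≈ 569.0 + 28.844*I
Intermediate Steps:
M(g) = 4 + g**2 (M(g) = g**2 + 4 = 4 + g**2)
U(k) = 9 - k
x(f, S) = S*f
x(-3, U(4)) + (sqrt(-8 - 5) - 1*(-73))*M(2) = (9 - 1*4)*(-3) + (sqrt(-8 - 5) - 1*(-73))*(4 + 2**2) = (9 - 4)*(-3) + (sqrt(-13) + 73)*(4 + 4) = 5*(-3) + (I*sqrt(13) + 73)*8 = -15 + (73 + I*sqrt(13))*8 = -15 + (584 + 8*I*sqrt(13)) = 569 + 8*I*sqrt(13)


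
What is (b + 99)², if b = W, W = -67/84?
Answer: 68046001/7056 ≈ 9643.7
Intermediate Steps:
W = -67/84 (W = -67*1/84 = -67/84 ≈ -0.79762)
b = -67/84 ≈ -0.79762
(b + 99)² = (-67/84 + 99)² = (8249/84)² = 68046001/7056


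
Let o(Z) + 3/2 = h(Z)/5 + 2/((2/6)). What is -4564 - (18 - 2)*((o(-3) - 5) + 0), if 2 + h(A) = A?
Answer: -4540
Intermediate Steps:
h(A) = -2 + A
o(Z) = 41/10 + Z/5 (o(Z) = -3/2 + ((-2 + Z)/5 + 2/((2/6))) = -3/2 + ((-2 + Z)*(1/5) + 2/((2*(1/6)))) = -3/2 + ((-2/5 + Z/5) + 2/(1/3)) = -3/2 + ((-2/5 + Z/5) + 2*3) = -3/2 + ((-2/5 + Z/5) + 6) = -3/2 + (28/5 + Z/5) = 41/10 + Z/5)
-4564 - (18 - 2)*((o(-3) - 5) + 0) = -4564 - (18 - 2)*(((41/10 + (1/5)*(-3)) - 5) + 0) = -4564 - 16*(((41/10 - 3/5) - 5) + 0) = -4564 - 16*((7/2 - 5) + 0) = -4564 - 16*(-3/2 + 0) = -4564 - 16*(-3)/2 = -4564 - 1*(-24) = -4564 + 24 = -4540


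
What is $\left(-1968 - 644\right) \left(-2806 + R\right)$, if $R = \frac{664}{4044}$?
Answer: $\frac{7409460400}{1011} \approx 7.3288 \cdot 10^{6}$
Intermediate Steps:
$R = \frac{166}{1011}$ ($R = 664 \cdot \frac{1}{4044} = \frac{166}{1011} \approx 0.16419$)
$\left(-1968 - 644\right) \left(-2806 + R\right) = \left(-1968 - 644\right) \left(-2806 + \frac{166}{1011}\right) = \left(-2612\right) \left(- \frac{2836700}{1011}\right) = \frac{7409460400}{1011}$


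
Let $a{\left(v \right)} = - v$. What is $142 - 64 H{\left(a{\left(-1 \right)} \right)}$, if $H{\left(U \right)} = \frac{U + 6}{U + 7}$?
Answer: $86$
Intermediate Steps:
$H{\left(U \right)} = \frac{6 + U}{7 + U}$
$142 - 64 H{\left(a{\left(-1 \right)} \right)} = 142 - 64 \frac{6 - -1}{7 - -1} = 142 - 64 \frac{6 + 1}{7 + 1} = 142 - 64 \cdot \frac{1}{8} \cdot 7 = 142 - 56 = 86$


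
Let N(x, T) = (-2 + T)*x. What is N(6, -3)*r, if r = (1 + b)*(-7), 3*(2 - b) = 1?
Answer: 560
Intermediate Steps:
b = 5/3 (b = 2 - 1/3*1 = 2 - 1/3 = 5/3 ≈ 1.6667)
N(x, T) = x*(-2 + T)
r = -56/3 (r = (1 + 5/3)*(-7) = (8/3)*(-7) = -56/3 ≈ -18.667)
N(6, -3)*r = (6*(-2 - 3))*(-56/3) = (6*(-5))*(-56/3) = -30*(-56/3) = 560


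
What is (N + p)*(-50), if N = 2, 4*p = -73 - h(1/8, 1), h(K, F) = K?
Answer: 13025/16 ≈ 814.06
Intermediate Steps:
p = -585/32 (p = (-73 - 1/8)/4 = (1/4)*(-585/8) = -585/32 ≈ -18.281)
(N + p)*(-50) = (2 - 585/32)*(-50) = -521/32*(-50) = 13025/16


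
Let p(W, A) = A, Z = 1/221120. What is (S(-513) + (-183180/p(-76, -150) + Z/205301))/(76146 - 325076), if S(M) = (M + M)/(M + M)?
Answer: -11096636646413/2260093078376320 ≈ -0.0049098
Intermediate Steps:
Z = 1/221120 ≈ 4.5224e-6
S(M) = 1 (S(M) = (2*M)/((2*M)) = (2*M)*(1/(2*M)) = 1)
(S(-513) + (-183180/p(-76, -150) + Z/205301))/(76146 - 325076) = (1 + (-183180/(-150) + (1/221120)/205301))/(76146 - 325076) = (1 + (-183180*(-1/150) + (1/221120)*(1/205301)))/(-248930) = (1 + (6106/5 + 1/45396157120))*(-1/248930) = (1 + 11087557414989/9079231424)*(-1/248930) = (11096636646413/9079231424)*(-1/248930) = -11096636646413/2260093078376320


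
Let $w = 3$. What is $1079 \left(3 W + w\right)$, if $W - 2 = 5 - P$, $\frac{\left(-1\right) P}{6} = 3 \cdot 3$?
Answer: $200694$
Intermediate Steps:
$P = -54$ ($P = - 6 \cdot 3 \cdot 3 = \left(-6\right) 9 = -54$)
$W = 61$ ($W = 2 + \left(5 - -54\right) = 2 + \left(5 + 54\right) = 2 + 59 = 61$)
$1079 \left(3 W + w\right) = 1079 \left(3 \cdot 61 + 3\right) = 1079 \left(183 + 3\right) = 1079 \cdot 186 = 200694$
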